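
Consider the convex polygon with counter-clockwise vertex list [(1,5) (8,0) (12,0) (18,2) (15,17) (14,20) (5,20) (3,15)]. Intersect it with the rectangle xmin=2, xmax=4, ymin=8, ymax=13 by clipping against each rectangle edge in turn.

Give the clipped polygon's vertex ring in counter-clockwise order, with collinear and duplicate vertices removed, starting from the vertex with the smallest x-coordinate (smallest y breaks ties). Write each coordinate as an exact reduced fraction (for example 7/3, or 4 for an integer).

1. After x ≥ 2: [(2,10) (2,30/7) (8,0) (12,0) (18,2) (15,17) (14,20) (5,20) (3,15)]
2. After x ≤ 4: [(2,10) (2,30/7) (4,20/7) (4,35/2) (3,15)]
3. After y ≥ 8: [(2,10) (2,8) (4,8) (4,35/2) (3,15)]
4. After y ≤ 13: [(13/5,13) (2,10) (2,8) (4,8) (4,13)]
5. Canonical ring: [(2,8) (4,8) (4,13) (13/5,13) (2,10)]

Clipped polygon: [(2,8) (4,8) (4,13) (13/5,13) (2,10)]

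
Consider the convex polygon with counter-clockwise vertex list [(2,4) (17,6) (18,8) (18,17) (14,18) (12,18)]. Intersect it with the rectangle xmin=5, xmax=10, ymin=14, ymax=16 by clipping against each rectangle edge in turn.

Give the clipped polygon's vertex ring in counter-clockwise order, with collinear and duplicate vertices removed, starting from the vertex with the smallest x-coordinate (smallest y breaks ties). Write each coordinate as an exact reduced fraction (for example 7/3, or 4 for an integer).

1. After x ≥ 5: [(5,41/5) (5,22/5) (17,6) (18,8) (18,17) (14,18) (12,18)]
2. After x ≤ 10: [(10,76/5) (5,41/5) (5,22/5) (10,76/15)]
3. After y ≥ 14: [(10,14) (10,76/5) (64/7,14)]
4. After y ≤ 16: [(10,14) (10,76/5) (64/7,14)]
5. Canonical ring: [(64/7,14) (10,14) (10,76/5)]

Clipped polygon: [(64/7,14) (10,14) (10,76/5)]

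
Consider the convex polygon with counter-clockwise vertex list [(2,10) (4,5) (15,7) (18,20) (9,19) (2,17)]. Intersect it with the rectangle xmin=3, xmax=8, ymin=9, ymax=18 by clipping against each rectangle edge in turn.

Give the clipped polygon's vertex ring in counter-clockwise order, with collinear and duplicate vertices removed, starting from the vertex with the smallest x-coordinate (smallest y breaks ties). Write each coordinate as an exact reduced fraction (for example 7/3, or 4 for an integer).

Clipped polygon: [(3,9) (8,9) (8,18) (11/2,18) (3,121/7)]

1. After x ≥ 3: [(3,15/2) (4,5) (15,7) (18,20) (9,19) (3,121/7)]
2. After x ≤ 8: [(3,15/2) (4,5) (8,63/11) (8,131/7) (3,121/7)]
3. After y ≥ 9: [(3,9) (8,9) (8,131/7) (3,121/7)]
4. After y ≤ 18: [(3,9) (8,9) (8,18) (11/2,18) (3,121/7)]
5. Canonical ring: [(3,9) (8,9) (8,18) (11/2,18) (3,121/7)]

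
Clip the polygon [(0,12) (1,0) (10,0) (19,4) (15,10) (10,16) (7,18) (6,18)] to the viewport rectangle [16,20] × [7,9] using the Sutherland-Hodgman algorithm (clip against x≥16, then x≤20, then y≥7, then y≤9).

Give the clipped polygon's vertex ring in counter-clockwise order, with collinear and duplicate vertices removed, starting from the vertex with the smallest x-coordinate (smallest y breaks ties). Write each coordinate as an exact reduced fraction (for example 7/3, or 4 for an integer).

1. After x ≥ 16: [(16,8/3) (19,4) (16,17/2)]
2. After x ≤ 20: [(16,8/3) (19,4) (16,17/2)]
3. After y ≥ 7: [(16,7) (17,7) (16,17/2)]
4. After y ≤ 9: [(16,7) (17,7) (16,17/2)]
5. Canonical ring: [(16,7) (17,7) (16,17/2)]

Clipped polygon: [(16,7) (17,7) (16,17/2)]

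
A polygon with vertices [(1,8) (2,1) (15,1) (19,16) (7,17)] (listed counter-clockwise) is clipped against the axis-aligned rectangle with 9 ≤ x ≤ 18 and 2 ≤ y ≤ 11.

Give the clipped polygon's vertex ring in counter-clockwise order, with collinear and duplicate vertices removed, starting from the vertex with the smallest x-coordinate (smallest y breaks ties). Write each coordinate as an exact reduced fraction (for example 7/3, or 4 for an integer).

1. After x ≥ 9: [(9,1) (15,1) (19,16) (9,101/6)]
2. After x ≤ 18: [(9,1) (15,1) (18,49/4) (18,193/12) (9,101/6)]
3. After y ≥ 2: [(9,2) (229/15,2) (18,49/4) (18,193/12) (9,101/6)]
4. After y ≤ 11: [(9,11) (9,2) (229/15,2) (53/3,11)]
5. Canonical ring: [(9,2) (229/15,2) (53/3,11) (9,11)]

Clipped polygon: [(9,2) (229/15,2) (53/3,11) (9,11)]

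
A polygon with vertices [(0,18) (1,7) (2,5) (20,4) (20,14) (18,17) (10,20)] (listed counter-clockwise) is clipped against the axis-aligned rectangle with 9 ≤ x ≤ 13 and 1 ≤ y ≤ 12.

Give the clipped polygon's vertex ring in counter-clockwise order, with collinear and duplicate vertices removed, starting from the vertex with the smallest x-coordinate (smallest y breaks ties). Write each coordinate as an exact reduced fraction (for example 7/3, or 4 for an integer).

Clipped polygon: [(9,83/18) (13,79/18) (13,12) (9,12)]

1. After x ≥ 9: [(9,99/5) (9,83/18) (20,4) (20,14) (18,17) (10,20)]
2. After x ≤ 13: [(9,99/5) (9,83/18) (13,79/18) (13,151/8) (10,20)]
3. After y ≥ 1: [(9,99/5) (9,83/18) (13,79/18) (13,151/8) (10,20)]
4. After y ≤ 12: [(9,12) (9,83/18) (13,79/18) (13,12)]
5. Canonical ring: [(9,83/18) (13,79/18) (13,12) (9,12)]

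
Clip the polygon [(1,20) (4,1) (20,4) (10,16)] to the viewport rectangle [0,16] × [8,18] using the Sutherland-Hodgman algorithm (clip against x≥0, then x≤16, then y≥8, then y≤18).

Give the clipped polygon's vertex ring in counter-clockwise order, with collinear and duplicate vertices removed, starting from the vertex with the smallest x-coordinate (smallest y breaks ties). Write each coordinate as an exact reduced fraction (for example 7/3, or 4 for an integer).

1. After x ≥ 0: [(1,20) (4,1) (20,4) (10,16)]
2. After x ≤ 16: [(1,20) (4,1) (16,13/4) (16,44/5) (10,16)]
3. After y ≥ 8: [(1,20) (55/19,8) (16,8) (16,44/5) (10,16)]
4. After y ≤ 18: [(11/2,18) (25/19,18) (55/19,8) (16,8) (16,44/5) (10,16)]
5. Canonical ring: [(25/19,18) (55/19,8) (16,8) (16,44/5) (10,16) (11/2,18)]

Clipped polygon: [(25/19,18) (55/19,8) (16,8) (16,44/5) (10,16) (11/2,18)]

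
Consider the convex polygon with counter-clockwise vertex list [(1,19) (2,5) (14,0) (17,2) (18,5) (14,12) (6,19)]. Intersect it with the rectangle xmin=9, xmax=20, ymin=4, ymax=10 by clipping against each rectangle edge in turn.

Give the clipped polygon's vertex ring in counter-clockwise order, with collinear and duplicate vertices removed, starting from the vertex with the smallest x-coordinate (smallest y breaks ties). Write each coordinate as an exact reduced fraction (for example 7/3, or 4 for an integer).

Clipped polygon: [(9,4) (53/3,4) (18,5) (106/7,10) (9,10)]

1. After x ≥ 9: [(9,25/12) (14,0) (17,2) (18,5) (14,12) (9,131/8)]
2. After x ≤ 20: [(9,25/12) (14,0) (17,2) (18,5) (14,12) (9,131/8)]
3. After y ≥ 4: [(9,4) (53/3,4) (18,5) (14,12) (9,131/8)]
4. After y ≤ 10: [(9,10) (9,4) (53/3,4) (18,5) (106/7,10)]
5. Canonical ring: [(9,4) (53/3,4) (18,5) (106/7,10) (9,10)]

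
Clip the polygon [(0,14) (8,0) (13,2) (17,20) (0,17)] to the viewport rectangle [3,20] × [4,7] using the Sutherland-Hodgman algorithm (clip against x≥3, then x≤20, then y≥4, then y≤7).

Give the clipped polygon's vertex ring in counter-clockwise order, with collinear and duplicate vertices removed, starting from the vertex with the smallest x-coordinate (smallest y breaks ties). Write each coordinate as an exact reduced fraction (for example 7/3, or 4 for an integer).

1. After x ≥ 3: [(3,35/4) (8,0) (13,2) (17,20) (3,298/17)]
2. After x ≤ 20: [(3,35/4) (8,0) (13,2) (17,20) (3,298/17)]
3. After y ≥ 4: [(3,35/4) (40/7,4) (121/9,4) (17,20) (3,298/17)]
4. After y ≤ 7: [(4,7) (40/7,4) (121/9,4) (127/9,7)]
5. Canonical ring: [(4,7) (40/7,4) (121/9,4) (127/9,7)]

Clipped polygon: [(4,7) (40/7,4) (121/9,4) (127/9,7)]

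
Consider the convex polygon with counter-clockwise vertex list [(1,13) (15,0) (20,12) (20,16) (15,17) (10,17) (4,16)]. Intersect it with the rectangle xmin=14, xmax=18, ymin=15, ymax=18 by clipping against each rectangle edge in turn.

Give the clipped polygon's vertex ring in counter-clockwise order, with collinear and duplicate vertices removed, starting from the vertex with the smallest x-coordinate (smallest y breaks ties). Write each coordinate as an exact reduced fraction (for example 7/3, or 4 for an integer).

Clipped polygon: [(14,15) (18,15) (18,82/5) (15,17) (14,17)]

1. After x ≥ 14: [(14,13/14) (15,0) (20,12) (20,16) (15,17) (14,17)]
2. After x ≤ 18: [(14,13/14) (15,0) (18,36/5) (18,82/5) (15,17) (14,17)]
3. After y ≥ 15: [(14,15) (18,15) (18,82/5) (15,17) (14,17)]
4. After y ≤ 18: [(14,15) (18,15) (18,82/5) (15,17) (14,17)]
5. Canonical ring: [(14,15) (18,15) (18,82/5) (15,17) (14,17)]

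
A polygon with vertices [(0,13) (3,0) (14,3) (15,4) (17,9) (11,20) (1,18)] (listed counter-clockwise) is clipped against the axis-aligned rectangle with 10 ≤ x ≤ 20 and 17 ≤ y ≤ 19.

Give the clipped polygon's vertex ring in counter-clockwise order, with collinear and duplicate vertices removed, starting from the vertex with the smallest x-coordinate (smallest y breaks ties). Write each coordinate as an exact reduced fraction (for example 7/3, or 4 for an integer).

1. After x ≥ 10: [(10,21/11) (14,3) (15,4) (17,9) (11,20) (10,99/5)]
2. After x ≤ 20: [(10,21/11) (14,3) (15,4) (17,9) (11,20) (10,99/5)]
3. After y ≥ 17: [(10,17) (139/11,17) (11,20) (10,99/5)]
4. After y ≤ 19: [(10,19) (10,17) (139/11,17) (127/11,19)]
5. Canonical ring: [(10,17) (139/11,17) (127/11,19) (10,19)]

Clipped polygon: [(10,17) (139/11,17) (127/11,19) (10,19)]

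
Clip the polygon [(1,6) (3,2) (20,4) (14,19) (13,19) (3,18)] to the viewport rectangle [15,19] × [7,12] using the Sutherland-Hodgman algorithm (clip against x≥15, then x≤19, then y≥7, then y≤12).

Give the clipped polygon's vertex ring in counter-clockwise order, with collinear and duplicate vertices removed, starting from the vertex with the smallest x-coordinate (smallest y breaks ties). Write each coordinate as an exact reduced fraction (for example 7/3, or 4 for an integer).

Clipped polygon: [(15,7) (94/5,7) (84/5,12) (15,12)]

1. After x ≥ 15: [(15,58/17) (20,4) (15,33/2)]
2. After x ≤ 19: [(15,58/17) (19,66/17) (19,13/2) (15,33/2)]
3. After y ≥ 7: [(15,7) (94/5,7) (15,33/2)]
4. After y ≤ 12: [(15,12) (15,7) (94/5,7) (84/5,12)]
5. Canonical ring: [(15,7) (94/5,7) (84/5,12) (15,12)]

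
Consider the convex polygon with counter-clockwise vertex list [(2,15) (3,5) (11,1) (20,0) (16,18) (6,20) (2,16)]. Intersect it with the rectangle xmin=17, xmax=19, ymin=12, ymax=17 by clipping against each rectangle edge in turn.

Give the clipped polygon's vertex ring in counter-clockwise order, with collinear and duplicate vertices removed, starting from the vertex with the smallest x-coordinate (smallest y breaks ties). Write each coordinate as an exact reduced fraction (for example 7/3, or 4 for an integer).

Clipped polygon: [(17,12) (52/3,12) (17,27/2)]

1. After x ≥ 17: [(17,1/3) (20,0) (17,27/2)]
2. After x ≤ 19: [(17,1/3) (19,1/9) (19,9/2) (17,27/2)]
3. After y ≥ 12: [(17,12) (52/3,12) (17,27/2)]
4. After y ≤ 17: [(17,12) (52/3,12) (17,27/2)]
5. Canonical ring: [(17,12) (52/3,12) (17,27/2)]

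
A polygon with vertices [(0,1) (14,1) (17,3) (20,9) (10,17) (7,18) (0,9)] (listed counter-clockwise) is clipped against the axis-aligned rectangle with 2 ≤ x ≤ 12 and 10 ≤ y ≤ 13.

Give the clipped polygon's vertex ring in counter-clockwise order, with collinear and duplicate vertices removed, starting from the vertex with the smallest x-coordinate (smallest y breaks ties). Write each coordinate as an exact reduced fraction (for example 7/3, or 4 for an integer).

1. After x ≥ 2: [(2,1) (14,1) (17,3) (20,9) (10,17) (7,18) (2,81/7)]
2. After x ≤ 12: [(2,1) (12,1) (12,77/5) (10,17) (7,18) (2,81/7)]
3. After y ≥ 10: [(2,10) (12,10) (12,77/5) (10,17) (7,18) (2,81/7)]
4. After y ≤ 13: [(2,10) (12,10) (12,13) (28/9,13) (2,81/7)]
5. Canonical ring: [(2,10) (12,10) (12,13) (28/9,13) (2,81/7)]

Clipped polygon: [(2,10) (12,10) (12,13) (28/9,13) (2,81/7)]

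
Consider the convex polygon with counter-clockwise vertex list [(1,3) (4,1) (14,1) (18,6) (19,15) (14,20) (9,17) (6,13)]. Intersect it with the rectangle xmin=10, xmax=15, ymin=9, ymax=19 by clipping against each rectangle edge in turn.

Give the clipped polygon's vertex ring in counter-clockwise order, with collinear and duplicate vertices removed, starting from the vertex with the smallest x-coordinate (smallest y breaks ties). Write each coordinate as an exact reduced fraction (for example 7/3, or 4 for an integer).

1. After x ≥ 10: [(10,1) (14,1) (18,6) (19,15) (14,20) (10,88/5)]
2. After x ≤ 15: [(10,1) (14,1) (15,9/4) (15,19) (14,20) (10,88/5)]
3. After y ≥ 9: [(10,9) (15,9) (15,19) (14,20) (10,88/5)]
4. After y ≤ 19: [(10,9) (15,9) (15,19) (15,19) (37/3,19) (10,88/5)]
5. Canonical ring: [(10,9) (15,9) (15,19) (37/3,19) (10,88/5)]

Clipped polygon: [(10,9) (15,9) (15,19) (37/3,19) (10,88/5)]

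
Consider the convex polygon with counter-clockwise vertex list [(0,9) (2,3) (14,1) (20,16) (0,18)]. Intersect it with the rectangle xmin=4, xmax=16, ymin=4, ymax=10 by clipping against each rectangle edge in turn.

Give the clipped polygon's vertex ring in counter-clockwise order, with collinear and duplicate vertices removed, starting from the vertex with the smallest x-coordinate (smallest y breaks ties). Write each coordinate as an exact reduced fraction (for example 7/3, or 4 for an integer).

Clipped polygon: [(4,4) (76/5,4) (16,6) (16,10) (4,10)]

1. After x ≥ 4: [(4,8/3) (14,1) (20,16) (4,88/5)]
2. After x ≤ 16: [(4,8/3) (14,1) (16,6) (16,82/5) (4,88/5)]
3. After y ≥ 4: [(4,4) (76/5,4) (16,6) (16,82/5) (4,88/5)]
4. After y ≤ 10: [(4,10) (4,4) (76/5,4) (16,6) (16,10)]
5. Canonical ring: [(4,4) (76/5,4) (16,6) (16,10) (4,10)]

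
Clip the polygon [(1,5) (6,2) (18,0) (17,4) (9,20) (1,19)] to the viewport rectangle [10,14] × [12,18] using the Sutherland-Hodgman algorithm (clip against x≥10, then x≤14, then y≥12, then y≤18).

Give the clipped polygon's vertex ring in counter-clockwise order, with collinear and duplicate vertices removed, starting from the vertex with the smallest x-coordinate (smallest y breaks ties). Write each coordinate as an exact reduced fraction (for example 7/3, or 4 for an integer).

Clipped polygon: [(10,12) (13,12) (10,18)]

1. After x ≥ 10: [(10,4/3) (18,0) (17,4) (10,18)]
2. After x ≤ 14: [(10,4/3) (14,2/3) (14,10) (10,18)]
3. After y ≥ 12: [(10,12) (13,12) (10,18)]
4. After y ≤ 18: [(10,12) (13,12) (10,18)]
5. Canonical ring: [(10,12) (13,12) (10,18)]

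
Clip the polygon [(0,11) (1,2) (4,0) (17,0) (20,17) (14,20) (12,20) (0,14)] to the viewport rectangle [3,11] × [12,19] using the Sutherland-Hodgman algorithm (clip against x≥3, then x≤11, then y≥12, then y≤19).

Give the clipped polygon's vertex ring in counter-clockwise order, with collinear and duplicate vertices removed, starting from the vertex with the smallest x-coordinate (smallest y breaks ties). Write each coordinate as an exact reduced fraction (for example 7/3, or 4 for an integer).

1. After x ≥ 3: [(3,2/3) (4,0) (17,0) (20,17) (14,20) (12,20) (3,31/2)]
2. After x ≤ 11: [(3,2/3) (4,0) (11,0) (11,39/2) (3,31/2)]
3. After y ≥ 12: [(3,12) (11,12) (11,39/2) (3,31/2)]
4. After y ≤ 19: [(3,12) (11,12) (11,19) (10,19) (3,31/2)]
5. Canonical ring: [(3,12) (11,12) (11,19) (10,19) (3,31/2)]

Clipped polygon: [(3,12) (11,12) (11,19) (10,19) (3,31/2)]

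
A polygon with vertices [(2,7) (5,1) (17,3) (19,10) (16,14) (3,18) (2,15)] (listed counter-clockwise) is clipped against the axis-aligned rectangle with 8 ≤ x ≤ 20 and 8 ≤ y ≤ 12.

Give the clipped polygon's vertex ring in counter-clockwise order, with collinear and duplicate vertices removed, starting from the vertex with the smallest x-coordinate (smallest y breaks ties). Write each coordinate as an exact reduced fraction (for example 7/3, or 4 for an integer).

1. After x ≥ 8: [(8,3/2) (17,3) (19,10) (16,14) (8,214/13)]
2. After x ≤ 20: [(8,3/2) (17,3) (19,10) (16,14) (8,214/13)]
3. After y ≥ 8: [(8,8) (129/7,8) (19,10) (16,14) (8,214/13)]
4. After y ≤ 12: [(8,12) (8,8) (129/7,8) (19,10) (35/2,12)]
5. Canonical ring: [(8,8) (129/7,8) (19,10) (35/2,12) (8,12)]

Clipped polygon: [(8,8) (129/7,8) (19,10) (35/2,12) (8,12)]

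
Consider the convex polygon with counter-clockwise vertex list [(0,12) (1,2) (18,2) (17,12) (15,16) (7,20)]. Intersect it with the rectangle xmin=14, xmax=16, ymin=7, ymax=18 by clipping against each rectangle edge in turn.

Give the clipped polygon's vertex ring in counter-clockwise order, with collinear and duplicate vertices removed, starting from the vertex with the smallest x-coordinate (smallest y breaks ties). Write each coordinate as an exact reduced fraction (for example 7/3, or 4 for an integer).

1. After x ≥ 14: [(14,2) (18,2) (17,12) (15,16) (14,33/2)]
2. After x ≤ 16: [(14,2) (16,2) (16,14) (15,16) (14,33/2)]
3. After y ≥ 7: [(14,7) (16,7) (16,14) (15,16) (14,33/2)]
4. After y ≤ 18: [(14,7) (16,7) (16,14) (15,16) (14,33/2)]
5. Canonical ring: [(14,7) (16,7) (16,14) (15,16) (14,33/2)]

Clipped polygon: [(14,7) (16,7) (16,14) (15,16) (14,33/2)]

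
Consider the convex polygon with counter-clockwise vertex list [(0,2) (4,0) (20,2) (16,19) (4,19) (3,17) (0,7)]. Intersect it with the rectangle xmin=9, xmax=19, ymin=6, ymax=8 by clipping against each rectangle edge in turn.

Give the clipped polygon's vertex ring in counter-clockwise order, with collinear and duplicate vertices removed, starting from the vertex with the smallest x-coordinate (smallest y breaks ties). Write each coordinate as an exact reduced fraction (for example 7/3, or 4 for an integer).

Clipped polygon: [(9,6) (19,6) (19,25/4) (316/17,8) (9,8)]

1. After x ≥ 9: [(9,5/8) (20,2) (16,19) (9,19)]
2. After x ≤ 19: [(9,5/8) (19,15/8) (19,25/4) (16,19) (9,19)]
3. After y ≥ 6: [(9,6) (19,6) (19,25/4) (16,19) (9,19)]
4. After y ≤ 8: [(9,8) (9,6) (19,6) (19,25/4) (316/17,8)]
5. Canonical ring: [(9,6) (19,6) (19,25/4) (316/17,8) (9,8)]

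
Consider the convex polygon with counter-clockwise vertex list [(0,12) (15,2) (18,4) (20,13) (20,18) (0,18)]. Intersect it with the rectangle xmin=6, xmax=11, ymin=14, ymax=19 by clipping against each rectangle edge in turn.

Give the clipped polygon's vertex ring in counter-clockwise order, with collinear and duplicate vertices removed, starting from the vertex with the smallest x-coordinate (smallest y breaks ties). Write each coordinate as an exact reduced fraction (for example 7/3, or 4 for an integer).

Clipped polygon: [(6,14) (11,14) (11,18) (6,18)]

1. After x ≥ 6: [(6,8) (15,2) (18,4) (20,13) (20,18) (6,18)]
2. After x ≤ 11: [(6,8) (11,14/3) (11,18) (6,18)]
3. After y ≥ 14: [(6,14) (11,14) (11,18) (6,18)]
4. After y ≤ 19: [(6,14) (11,14) (11,18) (6,18)]
5. Canonical ring: [(6,14) (11,14) (11,18) (6,18)]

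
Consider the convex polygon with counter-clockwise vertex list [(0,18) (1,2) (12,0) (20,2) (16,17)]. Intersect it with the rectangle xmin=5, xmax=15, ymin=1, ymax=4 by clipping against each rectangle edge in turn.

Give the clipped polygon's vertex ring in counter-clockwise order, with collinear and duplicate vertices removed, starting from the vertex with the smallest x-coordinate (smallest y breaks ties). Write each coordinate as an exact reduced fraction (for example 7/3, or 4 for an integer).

Clipped polygon: [(5,14/11) (13/2,1) (15,1) (15,4) (5,4)]

1. After x ≥ 5: [(5,283/16) (5,14/11) (12,0) (20,2) (16,17)]
2. After x ≤ 15: [(15,273/16) (5,283/16) (5,14/11) (12,0) (15,3/4)]
3. After y ≥ 1: [(15,1) (15,273/16) (5,283/16) (5,14/11) (13/2,1)]
4. After y ≤ 4: [(15,1) (15,4) (5,4) (5,14/11) (13/2,1)]
5. Canonical ring: [(5,14/11) (13/2,1) (15,1) (15,4) (5,4)]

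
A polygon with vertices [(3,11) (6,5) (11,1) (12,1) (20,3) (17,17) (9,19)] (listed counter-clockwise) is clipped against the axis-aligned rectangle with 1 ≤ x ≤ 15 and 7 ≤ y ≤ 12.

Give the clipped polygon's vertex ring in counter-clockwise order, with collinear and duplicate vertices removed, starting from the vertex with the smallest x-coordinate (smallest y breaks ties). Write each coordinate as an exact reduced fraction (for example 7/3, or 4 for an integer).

1. After x ≥ 1: [(3,11) (6,5) (11,1) (12,1) (20,3) (17,17) (9,19)]
2. After x ≤ 15: [(3,11) (6,5) (11,1) (12,1) (15,7/4) (15,35/2) (9,19)]
3. After y ≥ 7: [(3,11) (5,7) (15,7) (15,35/2) (9,19)]
4. After y ≤ 12: [(15/4,12) (3,11) (5,7) (15,7) (15,12)]
5. Canonical ring: [(3,11) (5,7) (15,7) (15,12) (15/4,12)]

Clipped polygon: [(3,11) (5,7) (15,7) (15,12) (15/4,12)]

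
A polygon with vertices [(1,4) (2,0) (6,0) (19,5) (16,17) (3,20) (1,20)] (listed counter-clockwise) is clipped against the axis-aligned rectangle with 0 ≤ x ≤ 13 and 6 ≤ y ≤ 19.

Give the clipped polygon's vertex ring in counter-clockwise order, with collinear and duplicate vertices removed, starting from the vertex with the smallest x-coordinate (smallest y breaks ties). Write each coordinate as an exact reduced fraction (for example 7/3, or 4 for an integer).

Clipped polygon: [(1,6) (13,6) (13,230/13) (22/3,19) (1,19)]

1. After x ≥ 0: [(1,4) (2,0) (6,0) (19,5) (16,17) (3,20) (1,20)]
2. After x ≤ 13: [(1,4) (2,0) (6,0) (13,35/13) (13,230/13) (3,20) (1,20)]
3. After y ≥ 6: [(1,6) (13,6) (13,230/13) (3,20) (1,20)]
4. After y ≤ 19: [(1,19) (1,6) (13,6) (13,230/13) (22/3,19)]
5. Canonical ring: [(1,6) (13,6) (13,230/13) (22/3,19) (1,19)]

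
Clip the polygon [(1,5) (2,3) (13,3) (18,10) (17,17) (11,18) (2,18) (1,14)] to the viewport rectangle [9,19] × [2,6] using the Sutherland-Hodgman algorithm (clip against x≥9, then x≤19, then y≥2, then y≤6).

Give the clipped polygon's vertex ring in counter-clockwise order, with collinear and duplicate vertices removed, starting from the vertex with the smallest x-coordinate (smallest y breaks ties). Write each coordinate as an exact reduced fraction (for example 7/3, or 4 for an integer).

1. After x ≥ 9: [(9,3) (13,3) (18,10) (17,17) (11,18) (9,18)]
2. After x ≤ 19: [(9,3) (13,3) (18,10) (17,17) (11,18) (9,18)]
3. After y ≥ 2: [(9,3) (13,3) (18,10) (17,17) (11,18) (9,18)]
4. After y ≤ 6: [(9,6) (9,3) (13,3) (106/7,6)]
5. Canonical ring: [(9,3) (13,3) (106/7,6) (9,6)]

Clipped polygon: [(9,3) (13,3) (106/7,6) (9,6)]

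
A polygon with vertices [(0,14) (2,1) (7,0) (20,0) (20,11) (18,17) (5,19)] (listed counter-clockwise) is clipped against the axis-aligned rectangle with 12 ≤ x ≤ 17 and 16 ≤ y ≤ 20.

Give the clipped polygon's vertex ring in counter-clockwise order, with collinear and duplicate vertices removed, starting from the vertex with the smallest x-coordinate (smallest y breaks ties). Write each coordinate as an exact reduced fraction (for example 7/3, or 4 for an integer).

Clipped polygon: [(12,16) (17,16) (17,223/13) (12,233/13)]

1. After x ≥ 12: [(12,0) (20,0) (20,11) (18,17) (12,233/13)]
2. After x ≤ 17: [(12,0) (17,0) (17,223/13) (12,233/13)]
3. After y ≥ 16: [(12,16) (17,16) (17,223/13) (12,233/13)]
4. After y ≤ 20: [(12,16) (17,16) (17,223/13) (12,233/13)]
5. Canonical ring: [(12,16) (17,16) (17,223/13) (12,233/13)]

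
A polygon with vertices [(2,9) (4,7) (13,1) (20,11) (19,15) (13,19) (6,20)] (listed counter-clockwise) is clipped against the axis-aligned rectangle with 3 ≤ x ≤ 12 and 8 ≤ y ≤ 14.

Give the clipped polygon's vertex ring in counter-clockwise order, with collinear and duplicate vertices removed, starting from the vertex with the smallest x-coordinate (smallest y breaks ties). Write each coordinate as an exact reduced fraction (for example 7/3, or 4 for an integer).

Clipped polygon: [(3,8) (12,8) (12,14) (42/11,14) (3,47/4)]

1. After x ≥ 3: [(3,47/4) (3,8) (4,7) (13,1) (20,11) (19,15) (13,19) (6,20)]
2. After x ≤ 12: [(3,47/4) (3,8) (4,7) (12,5/3) (12,134/7) (6,20)]
3. After y ≥ 8: [(3,47/4) (3,8) (3,8) (12,8) (12,134/7) (6,20)]
4. After y ≤ 14: [(42/11,14) (3,47/4) (3,8) (3,8) (12,8) (12,14)]
5. Canonical ring: [(3,8) (12,8) (12,14) (42/11,14) (3,47/4)]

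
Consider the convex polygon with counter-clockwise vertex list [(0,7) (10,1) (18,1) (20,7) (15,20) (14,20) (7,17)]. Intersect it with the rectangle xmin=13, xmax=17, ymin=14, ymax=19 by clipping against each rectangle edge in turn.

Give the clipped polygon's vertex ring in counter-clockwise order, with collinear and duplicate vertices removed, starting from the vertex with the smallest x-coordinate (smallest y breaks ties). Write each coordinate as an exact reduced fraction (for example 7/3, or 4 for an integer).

Clipped polygon: [(13,14) (17,14) (17,74/5) (200/13,19) (13,19)]

1. After x ≥ 13: [(13,1) (18,1) (20,7) (15,20) (14,20) (13,137/7)]
2. After x ≤ 17: [(13,1) (17,1) (17,74/5) (15,20) (14,20) (13,137/7)]
3. After y ≥ 14: [(13,14) (17,14) (17,74/5) (15,20) (14,20) (13,137/7)]
4. After y ≤ 19: [(13,19) (13,14) (17,14) (17,74/5) (200/13,19)]
5. Canonical ring: [(13,14) (17,14) (17,74/5) (200/13,19) (13,19)]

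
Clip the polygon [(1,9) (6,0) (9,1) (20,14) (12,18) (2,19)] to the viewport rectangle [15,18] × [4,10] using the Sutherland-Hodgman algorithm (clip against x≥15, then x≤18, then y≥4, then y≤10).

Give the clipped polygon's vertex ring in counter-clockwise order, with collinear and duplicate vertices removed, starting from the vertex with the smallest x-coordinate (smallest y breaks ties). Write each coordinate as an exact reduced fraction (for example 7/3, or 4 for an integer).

Clipped polygon: [(15,89/11) (216/13,10) (15,10)]

1. After x ≥ 15: [(15,89/11) (20,14) (15,33/2)]
2. After x ≤ 18: [(15,89/11) (18,128/11) (18,15) (15,33/2)]
3. After y ≥ 4: [(15,89/11) (18,128/11) (18,15) (15,33/2)]
4. After y ≤ 10: [(15,10) (15,89/11) (216/13,10)]
5. Canonical ring: [(15,89/11) (216/13,10) (15,10)]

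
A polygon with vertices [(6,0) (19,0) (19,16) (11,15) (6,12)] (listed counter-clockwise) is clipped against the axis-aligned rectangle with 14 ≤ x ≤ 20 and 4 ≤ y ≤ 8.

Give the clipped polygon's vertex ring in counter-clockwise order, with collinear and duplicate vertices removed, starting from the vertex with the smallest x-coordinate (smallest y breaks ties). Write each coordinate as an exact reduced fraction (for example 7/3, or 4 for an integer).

1. After x ≥ 14: [(14,0) (19,0) (19,16) (14,123/8)]
2. After x ≤ 20: [(14,0) (19,0) (19,16) (14,123/8)]
3. After y ≥ 4: [(14,4) (19,4) (19,16) (14,123/8)]
4. After y ≤ 8: [(14,8) (14,4) (19,4) (19,8)]
5. Canonical ring: [(14,4) (19,4) (19,8) (14,8)]

Clipped polygon: [(14,4) (19,4) (19,8) (14,8)]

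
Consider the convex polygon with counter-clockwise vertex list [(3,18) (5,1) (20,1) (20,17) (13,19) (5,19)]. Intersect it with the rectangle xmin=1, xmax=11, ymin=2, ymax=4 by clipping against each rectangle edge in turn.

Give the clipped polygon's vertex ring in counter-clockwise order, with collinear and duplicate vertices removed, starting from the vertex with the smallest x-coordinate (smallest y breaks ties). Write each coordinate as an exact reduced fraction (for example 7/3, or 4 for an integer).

1. After x ≥ 1: [(3,18) (5,1) (20,1) (20,17) (13,19) (5,19)]
2. After x ≤ 11: [(3,18) (5,1) (11,1) (11,19) (5,19)]
3. After y ≥ 2: [(3,18) (83/17,2) (11,2) (11,19) (5,19)]
4. After y ≤ 4: [(79/17,4) (83/17,2) (11,2) (11,4)]
5. Canonical ring: [(79/17,4) (83/17,2) (11,2) (11,4)]

Clipped polygon: [(79/17,4) (83/17,2) (11,2) (11,4)]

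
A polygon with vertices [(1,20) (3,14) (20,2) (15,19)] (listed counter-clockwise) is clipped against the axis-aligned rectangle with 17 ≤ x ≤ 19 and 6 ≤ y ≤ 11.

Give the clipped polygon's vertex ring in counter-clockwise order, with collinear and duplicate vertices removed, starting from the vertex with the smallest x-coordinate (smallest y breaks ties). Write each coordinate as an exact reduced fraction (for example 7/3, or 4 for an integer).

1. After x ≥ 17: [(17,70/17) (20,2) (17,61/5)]
2. After x ≤ 19: [(17,70/17) (19,46/17) (19,27/5) (17,61/5)]
3. After y ≥ 6: [(17,6) (320/17,6) (17,61/5)]
4. After y ≤ 11: [(17,11) (17,6) (320/17,6) (295/17,11)]
5. Canonical ring: [(17,6) (320/17,6) (295/17,11) (17,11)]

Clipped polygon: [(17,6) (320/17,6) (295/17,11) (17,11)]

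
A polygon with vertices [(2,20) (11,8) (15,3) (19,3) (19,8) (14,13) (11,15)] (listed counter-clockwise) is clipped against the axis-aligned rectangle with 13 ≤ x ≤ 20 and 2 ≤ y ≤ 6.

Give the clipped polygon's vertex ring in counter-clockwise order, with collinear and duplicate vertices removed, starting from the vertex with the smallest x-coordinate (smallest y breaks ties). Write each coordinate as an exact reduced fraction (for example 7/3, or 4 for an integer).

Clipped polygon: [(13,11/2) (15,3) (19,3) (19,6) (13,6)]

1. After x ≥ 13: [(13,11/2) (15,3) (19,3) (19,8) (14,13) (13,41/3)]
2. After x ≤ 20: [(13,11/2) (15,3) (19,3) (19,8) (14,13) (13,41/3)]
3. After y ≥ 2: [(13,11/2) (15,3) (19,3) (19,8) (14,13) (13,41/3)]
4. After y ≤ 6: [(13,6) (13,11/2) (15,3) (19,3) (19,6)]
5. Canonical ring: [(13,11/2) (15,3) (19,3) (19,6) (13,6)]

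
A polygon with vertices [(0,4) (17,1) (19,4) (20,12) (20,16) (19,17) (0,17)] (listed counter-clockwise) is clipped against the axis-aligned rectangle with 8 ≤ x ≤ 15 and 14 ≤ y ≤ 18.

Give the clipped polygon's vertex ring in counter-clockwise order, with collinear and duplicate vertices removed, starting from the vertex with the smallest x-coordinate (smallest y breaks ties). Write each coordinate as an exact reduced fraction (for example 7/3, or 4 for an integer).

Clipped polygon: [(8,14) (15,14) (15,17) (8,17)]

1. After x ≥ 8: [(8,44/17) (17,1) (19,4) (20,12) (20,16) (19,17) (8,17)]
2. After x ≤ 15: [(8,44/17) (15,23/17) (15,17) (8,17)]
3. After y ≥ 14: [(8,14) (15,14) (15,17) (8,17)]
4. After y ≤ 18: [(8,14) (15,14) (15,17) (8,17)]
5. Canonical ring: [(8,14) (15,14) (15,17) (8,17)]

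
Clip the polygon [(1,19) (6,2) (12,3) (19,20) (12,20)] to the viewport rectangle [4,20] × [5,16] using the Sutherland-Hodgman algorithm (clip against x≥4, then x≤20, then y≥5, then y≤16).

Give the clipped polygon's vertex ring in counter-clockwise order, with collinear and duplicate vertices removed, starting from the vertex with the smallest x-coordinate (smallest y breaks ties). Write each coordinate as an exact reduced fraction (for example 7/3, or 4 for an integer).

1. After x ≥ 4: [(4,212/11) (4,44/5) (6,2) (12,3) (19,20) (12,20)]
2. After x ≤ 20: [(4,212/11) (4,44/5) (6,2) (12,3) (19,20) (12,20)]
3. After y ≥ 5: [(4,212/11) (4,44/5) (87/17,5) (218/17,5) (19,20) (12,20)]
4. After y ≤ 16: [(4,16) (4,44/5) (87/17,5) (218/17,5) (295/17,16)]
5. Canonical ring: [(4,44/5) (87/17,5) (218/17,5) (295/17,16) (4,16)]

Clipped polygon: [(4,44/5) (87/17,5) (218/17,5) (295/17,16) (4,16)]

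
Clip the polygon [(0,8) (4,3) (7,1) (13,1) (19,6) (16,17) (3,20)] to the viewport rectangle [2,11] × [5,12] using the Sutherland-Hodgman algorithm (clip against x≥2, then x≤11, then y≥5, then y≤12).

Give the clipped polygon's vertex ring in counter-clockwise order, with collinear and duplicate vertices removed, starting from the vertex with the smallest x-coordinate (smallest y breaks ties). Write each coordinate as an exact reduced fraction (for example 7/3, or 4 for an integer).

Clipped polygon: [(2,11/2) (12/5,5) (11,5) (11,12) (2,12)]

1. After x ≥ 2: [(2,16) (2,11/2) (4,3) (7,1) (13,1) (19,6) (16,17) (3,20)]
2. After x ≤ 11: [(2,16) (2,11/2) (4,3) (7,1) (11,1) (11,236/13) (3,20)]
3. After y ≥ 5: [(2,16) (2,11/2) (12/5,5) (11,5) (11,236/13) (3,20)]
4. After y ≤ 12: [(2,12) (2,11/2) (12/5,5) (11,5) (11,12)]
5. Canonical ring: [(2,11/2) (12/5,5) (11,5) (11,12) (2,12)]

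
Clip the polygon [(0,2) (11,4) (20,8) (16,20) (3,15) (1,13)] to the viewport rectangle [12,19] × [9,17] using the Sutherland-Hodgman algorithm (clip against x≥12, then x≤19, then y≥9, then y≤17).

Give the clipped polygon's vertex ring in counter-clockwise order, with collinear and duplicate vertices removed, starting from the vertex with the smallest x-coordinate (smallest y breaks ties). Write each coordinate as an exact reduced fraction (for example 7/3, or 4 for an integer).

1. After x ≥ 12: [(12,40/9) (20,8) (16,20) (12,240/13)]
2. After x ≤ 19: [(12,40/9) (19,68/9) (19,11) (16,20) (12,240/13)]
3. After y ≥ 9: [(12,9) (19,9) (19,11) (16,20) (12,240/13)]
4. After y ≤ 17: [(12,17) (12,9) (19,9) (19,11) (17,17)]
5. Canonical ring: [(12,9) (19,9) (19,11) (17,17) (12,17)]

Clipped polygon: [(12,9) (19,9) (19,11) (17,17) (12,17)]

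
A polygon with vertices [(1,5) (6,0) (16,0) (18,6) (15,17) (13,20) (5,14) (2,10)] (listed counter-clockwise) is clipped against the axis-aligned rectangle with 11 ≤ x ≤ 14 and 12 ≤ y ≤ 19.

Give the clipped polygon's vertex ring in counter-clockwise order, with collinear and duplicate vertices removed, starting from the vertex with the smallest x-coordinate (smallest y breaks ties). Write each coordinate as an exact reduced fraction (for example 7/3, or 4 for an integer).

1. After x ≥ 11: [(11,0) (16,0) (18,6) (15,17) (13,20) (11,37/2)]
2. After x ≤ 14: [(11,0) (14,0) (14,37/2) (13,20) (11,37/2)]
3. After y ≥ 12: [(11,12) (14,12) (14,37/2) (13,20) (11,37/2)]
4. After y ≤ 19: [(11,12) (14,12) (14,37/2) (41/3,19) (35/3,19) (11,37/2)]
5. Canonical ring: [(11,12) (14,12) (14,37/2) (41/3,19) (35/3,19) (11,37/2)]

Clipped polygon: [(11,12) (14,12) (14,37/2) (41/3,19) (35/3,19) (11,37/2)]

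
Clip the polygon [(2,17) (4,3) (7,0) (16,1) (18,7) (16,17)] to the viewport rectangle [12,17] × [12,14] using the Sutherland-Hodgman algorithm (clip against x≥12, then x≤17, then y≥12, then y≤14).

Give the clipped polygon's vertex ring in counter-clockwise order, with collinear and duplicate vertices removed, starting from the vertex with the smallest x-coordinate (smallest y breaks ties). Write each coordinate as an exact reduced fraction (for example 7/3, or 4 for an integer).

Clipped polygon: [(12,12) (17,12) (83/5,14) (12,14)]

1. After x ≥ 12: [(12,17) (12,5/9) (16,1) (18,7) (16,17)]
2. After x ≤ 17: [(12,17) (12,5/9) (16,1) (17,4) (17,12) (16,17)]
3. After y ≥ 12: [(12,17) (12,12) (17,12) (17,12) (16,17)]
4. After y ≤ 14: [(12,14) (12,12) (17,12) (17,12) (83/5,14)]
5. Canonical ring: [(12,12) (17,12) (83/5,14) (12,14)]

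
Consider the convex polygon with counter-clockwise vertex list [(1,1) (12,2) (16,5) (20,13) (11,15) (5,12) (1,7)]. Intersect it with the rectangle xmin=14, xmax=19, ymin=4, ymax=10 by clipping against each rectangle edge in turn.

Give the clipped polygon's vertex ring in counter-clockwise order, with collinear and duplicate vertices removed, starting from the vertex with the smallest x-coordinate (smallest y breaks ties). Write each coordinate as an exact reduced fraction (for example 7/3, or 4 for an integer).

Clipped polygon: [(14,4) (44/3,4) (16,5) (37/2,10) (14,10)]

1. After x ≥ 14: [(14,7/2) (16,5) (20,13) (14,43/3)]
2. After x ≤ 19: [(14,7/2) (16,5) (19,11) (19,119/9) (14,43/3)]
3. After y ≥ 4: [(14,4) (44/3,4) (16,5) (19,11) (19,119/9) (14,43/3)]
4. After y ≤ 10: [(14,10) (14,4) (44/3,4) (16,5) (37/2,10)]
5. Canonical ring: [(14,4) (44/3,4) (16,5) (37/2,10) (14,10)]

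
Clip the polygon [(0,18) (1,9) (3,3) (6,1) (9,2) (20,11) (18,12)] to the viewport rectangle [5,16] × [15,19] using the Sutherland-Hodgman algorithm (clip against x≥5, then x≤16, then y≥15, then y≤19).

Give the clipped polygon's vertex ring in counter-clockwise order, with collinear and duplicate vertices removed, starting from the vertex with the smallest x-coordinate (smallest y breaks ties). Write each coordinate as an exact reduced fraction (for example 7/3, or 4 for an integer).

1. After x ≥ 5: [(5,49/3) (5,5/3) (6,1) (9,2) (20,11) (18,12)]
2. After x ≤ 16: [(16,38/3) (5,49/3) (5,5/3) (6,1) (9,2) (16,85/11)]
3. After y ≥ 15: [(9,15) (5,49/3) (5,15)]
4. After y ≤ 19: [(9,15) (5,49/3) (5,15)]
5. Canonical ring: [(5,15) (9,15) (5,49/3)]

Clipped polygon: [(5,15) (9,15) (5,49/3)]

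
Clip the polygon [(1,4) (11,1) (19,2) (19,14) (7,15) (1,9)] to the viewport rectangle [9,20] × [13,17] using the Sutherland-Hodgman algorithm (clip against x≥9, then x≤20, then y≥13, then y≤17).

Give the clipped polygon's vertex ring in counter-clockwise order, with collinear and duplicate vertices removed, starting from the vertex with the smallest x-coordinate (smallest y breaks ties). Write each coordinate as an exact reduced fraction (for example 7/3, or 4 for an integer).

1. After x ≥ 9: [(9,8/5) (11,1) (19,2) (19,14) (9,89/6)]
2. After x ≤ 20: [(9,8/5) (11,1) (19,2) (19,14) (9,89/6)]
3. After y ≥ 13: [(9,13) (19,13) (19,14) (9,89/6)]
4. After y ≤ 17: [(9,13) (19,13) (19,14) (9,89/6)]
5. Canonical ring: [(9,13) (19,13) (19,14) (9,89/6)]

Clipped polygon: [(9,13) (19,13) (19,14) (9,89/6)]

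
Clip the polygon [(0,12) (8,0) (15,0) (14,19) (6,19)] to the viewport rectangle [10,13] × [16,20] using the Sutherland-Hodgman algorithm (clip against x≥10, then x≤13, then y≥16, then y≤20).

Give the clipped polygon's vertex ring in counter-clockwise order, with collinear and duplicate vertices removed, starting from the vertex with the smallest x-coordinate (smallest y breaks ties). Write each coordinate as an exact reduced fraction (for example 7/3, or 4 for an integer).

Clipped polygon: [(10,16) (13,16) (13,19) (10,19)]

1. After x ≥ 10: [(10,0) (15,0) (14,19) (10,19)]
2. After x ≤ 13: [(10,0) (13,0) (13,19) (10,19)]
3. After y ≥ 16: [(10,16) (13,16) (13,19) (10,19)]
4. After y ≤ 20: [(10,16) (13,16) (13,19) (10,19)]
5. Canonical ring: [(10,16) (13,16) (13,19) (10,19)]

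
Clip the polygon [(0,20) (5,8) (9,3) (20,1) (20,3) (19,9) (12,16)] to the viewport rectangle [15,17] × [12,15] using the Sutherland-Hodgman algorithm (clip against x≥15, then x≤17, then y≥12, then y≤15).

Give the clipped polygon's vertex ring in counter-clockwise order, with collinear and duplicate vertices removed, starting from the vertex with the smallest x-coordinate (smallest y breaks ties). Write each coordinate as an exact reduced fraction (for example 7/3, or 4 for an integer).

Clipped polygon: [(15,12) (16,12) (15,13)]

1. After x ≥ 15: [(15,21/11) (20,1) (20,3) (19,9) (15,13)]
2. After x ≤ 17: [(15,21/11) (17,17/11) (17,11) (15,13)]
3. After y ≥ 12: [(15,12) (16,12) (15,13)]
4. After y ≤ 15: [(15,12) (16,12) (15,13)]
5. Canonical ring: [(15,12) (16,12) (15,13)]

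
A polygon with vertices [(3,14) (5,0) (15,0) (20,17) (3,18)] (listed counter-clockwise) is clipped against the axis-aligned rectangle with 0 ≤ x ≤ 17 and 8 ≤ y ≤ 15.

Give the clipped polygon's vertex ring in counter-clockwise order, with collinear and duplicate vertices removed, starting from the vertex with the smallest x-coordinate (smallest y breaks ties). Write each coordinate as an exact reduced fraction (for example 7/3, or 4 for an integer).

Clipped polygon: [(3,14) (27/7,8) (17,8) (17,15) (3,15)]

1. After x ≥ 0: [(3,14) (5,0) (15,0) (20,17) (3,18)]
2. After x ≤ 17: [(3,14) (5,0) (15,0) (17,34/5) (17,292/17) (3,18)]
3. After y ≥ 8: [(3,14) (27/7,8) (17,8) (17,292/17) (3,18)]
4. After y ≤ 15: [(3,15) (3,14) (27/7,8) (17,8) (17,15)]
5. Canonical ring: [(3,14) (27/7,8) (17,8) (17,15) (3,15)]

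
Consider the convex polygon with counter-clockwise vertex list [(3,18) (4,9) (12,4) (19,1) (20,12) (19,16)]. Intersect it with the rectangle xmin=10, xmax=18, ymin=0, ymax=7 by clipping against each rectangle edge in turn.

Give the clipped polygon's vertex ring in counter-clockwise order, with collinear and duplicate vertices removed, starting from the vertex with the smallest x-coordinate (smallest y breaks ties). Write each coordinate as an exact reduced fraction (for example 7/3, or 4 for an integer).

1. After x ≥ 10: [(10,137/8) (10,21/4) (12,4) (19,1) (20,12) (19,16)]
2. After x ≤ 18: [(18,129/8) (10,137/8) (10,21/4) (12,4) (18,10/7)]
3. After y ≥ 0: [(18,129/8) (10,137/8) (10,21/4) (12,4) (18,10/7)]
4. After y ≤ 7: [(18,7) (10,7) (10,21/4) (12,4) (18,10/7)]
5. Canonical ring: [(10,21/4) (12,4) (18,10/7) (18,7) (10,7)]

Clipped polygon: [(10,21/4) (12,4) (18,10/7) (18,7) (10,7)]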